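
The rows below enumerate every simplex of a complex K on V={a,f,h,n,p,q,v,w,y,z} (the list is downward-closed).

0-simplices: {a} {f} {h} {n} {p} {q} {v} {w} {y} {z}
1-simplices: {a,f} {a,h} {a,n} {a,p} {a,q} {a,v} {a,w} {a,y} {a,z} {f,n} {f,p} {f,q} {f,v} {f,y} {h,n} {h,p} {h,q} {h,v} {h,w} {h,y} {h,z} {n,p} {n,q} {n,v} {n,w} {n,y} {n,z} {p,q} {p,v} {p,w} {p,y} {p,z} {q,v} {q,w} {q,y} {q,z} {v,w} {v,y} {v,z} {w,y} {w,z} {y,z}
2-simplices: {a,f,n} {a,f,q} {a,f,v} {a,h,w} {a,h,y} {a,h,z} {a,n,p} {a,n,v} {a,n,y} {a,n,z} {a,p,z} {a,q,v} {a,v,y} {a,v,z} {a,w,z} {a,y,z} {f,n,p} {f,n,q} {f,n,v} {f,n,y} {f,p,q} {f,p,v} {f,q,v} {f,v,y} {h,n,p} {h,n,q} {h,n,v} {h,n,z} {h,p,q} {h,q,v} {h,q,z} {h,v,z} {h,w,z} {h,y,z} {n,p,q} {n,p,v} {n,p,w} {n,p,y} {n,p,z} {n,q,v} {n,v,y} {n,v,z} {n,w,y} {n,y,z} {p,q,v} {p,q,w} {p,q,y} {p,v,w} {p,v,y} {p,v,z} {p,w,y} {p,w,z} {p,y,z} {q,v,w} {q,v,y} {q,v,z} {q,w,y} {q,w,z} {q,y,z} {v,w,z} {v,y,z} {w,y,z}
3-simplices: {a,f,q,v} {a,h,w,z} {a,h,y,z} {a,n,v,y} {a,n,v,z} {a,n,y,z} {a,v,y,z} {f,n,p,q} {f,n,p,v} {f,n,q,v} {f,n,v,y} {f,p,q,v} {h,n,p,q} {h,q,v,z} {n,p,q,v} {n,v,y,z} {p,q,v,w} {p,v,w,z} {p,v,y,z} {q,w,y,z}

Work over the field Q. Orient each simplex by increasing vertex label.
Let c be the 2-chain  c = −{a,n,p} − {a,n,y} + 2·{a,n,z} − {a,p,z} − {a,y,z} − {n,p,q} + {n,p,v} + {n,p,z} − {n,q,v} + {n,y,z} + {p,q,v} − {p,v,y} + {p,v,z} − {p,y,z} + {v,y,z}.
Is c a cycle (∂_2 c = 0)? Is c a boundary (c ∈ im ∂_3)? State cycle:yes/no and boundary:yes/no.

cycle:yes boundary:no

n_0=10 n_1=42 n_2=62 n_3=20  [Q]
∂1: piv[af,ah,an,ap,aq,av,aw,ay,az] rk=9  ker:fn,fp,fq,fv,fy,hn,hp,hq,hv,hw,hy,hz,np,nq,nv,nw,ny,nz,pq,pv,pw,py,pz,qv,qw,qy,qz,vw,vy,vz,wy,wz,yz
∂2: piv[afn,afq,afv,ahw,ahy,ahz,anp,anv,any,anz,apz,aqv,avy,avz,awz,ayz,fnp,fnq,fny,fpq,fpv,hnp,hnq,hnv,hnz,hqz,npw,npy,nwy,pqw,pqy,pvw,pwz] rk=33  ker:fnv,fqv,fvy,hpq,hqv,hvz,hwz,hyz,npq,npv,npz,nqv,nvy,nvz,nyz,pqv,pvy,pvz,pwy,pyz,qvw,qvy,qvz,qwy,qwz,qyz,vwz,vyz,wyz
∂3: piv[afqv,ahwz,ahyz,anvy,anvz,anyz,avyz,fnpq,fnpv,fnqv,fnvy,fpqv,hnpq,hqvz,pqvw,pvwz,pvyz,qwyz] rk=18  ker:npqv,nvyz
∂2c = 0
c vs im∂3: residual ≠ 0 ⇒ not boundary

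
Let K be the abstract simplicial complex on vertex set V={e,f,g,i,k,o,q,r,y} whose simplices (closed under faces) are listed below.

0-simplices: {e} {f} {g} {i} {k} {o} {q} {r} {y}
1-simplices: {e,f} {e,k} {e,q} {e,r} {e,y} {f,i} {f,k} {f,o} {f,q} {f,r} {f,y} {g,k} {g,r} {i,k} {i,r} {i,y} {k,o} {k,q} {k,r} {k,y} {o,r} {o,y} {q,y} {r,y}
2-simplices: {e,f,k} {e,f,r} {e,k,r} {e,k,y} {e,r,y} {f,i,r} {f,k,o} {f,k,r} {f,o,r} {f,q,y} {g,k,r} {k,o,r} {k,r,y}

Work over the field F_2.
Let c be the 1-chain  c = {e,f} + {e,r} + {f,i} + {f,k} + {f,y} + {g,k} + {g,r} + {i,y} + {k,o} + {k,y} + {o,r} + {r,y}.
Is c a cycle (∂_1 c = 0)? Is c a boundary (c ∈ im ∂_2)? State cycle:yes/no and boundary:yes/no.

n_0=9 n_1=24 n_2=13  [Z2]
∂1: piv[ef,ek,eq,er,ey,fi,fo,gk] rk=8  ker:fk,fq,fr,fy,gr,ik,ir,iy,ko,kq,kr,ky,or,oy,qy,ry
∂2: piv[efk,efr,ekr,eky,ery,fir,fko,for,fqy,gkr] rk=10  ker:fkr,kor,kry
∂1c = 0
c vs im∂2: residual ≠ 0 ⇒ not boundary

cycle:yes boundary:no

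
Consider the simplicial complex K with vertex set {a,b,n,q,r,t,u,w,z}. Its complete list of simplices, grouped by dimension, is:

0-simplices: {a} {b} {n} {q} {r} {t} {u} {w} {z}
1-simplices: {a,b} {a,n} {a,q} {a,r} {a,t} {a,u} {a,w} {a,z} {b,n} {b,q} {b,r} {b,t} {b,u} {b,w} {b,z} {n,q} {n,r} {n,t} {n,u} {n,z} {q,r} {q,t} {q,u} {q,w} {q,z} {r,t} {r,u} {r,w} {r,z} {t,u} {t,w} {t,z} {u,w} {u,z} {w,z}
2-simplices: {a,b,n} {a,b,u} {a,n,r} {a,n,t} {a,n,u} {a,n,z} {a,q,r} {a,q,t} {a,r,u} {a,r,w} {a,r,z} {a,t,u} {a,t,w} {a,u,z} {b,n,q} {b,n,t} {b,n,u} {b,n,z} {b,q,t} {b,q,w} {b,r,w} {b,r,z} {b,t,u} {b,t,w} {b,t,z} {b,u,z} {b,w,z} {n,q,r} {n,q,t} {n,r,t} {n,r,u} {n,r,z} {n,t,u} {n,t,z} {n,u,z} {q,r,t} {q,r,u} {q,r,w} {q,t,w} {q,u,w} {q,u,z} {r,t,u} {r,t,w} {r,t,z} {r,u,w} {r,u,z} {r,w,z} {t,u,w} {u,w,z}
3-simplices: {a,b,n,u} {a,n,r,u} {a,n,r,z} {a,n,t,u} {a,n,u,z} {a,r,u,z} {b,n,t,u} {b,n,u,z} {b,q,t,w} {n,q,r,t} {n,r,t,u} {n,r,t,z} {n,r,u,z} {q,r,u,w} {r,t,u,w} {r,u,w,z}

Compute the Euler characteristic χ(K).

χ(K)=7

n_0=9 n_1=35 n_2=49 n_3=16
χ=+9−35+49−16=7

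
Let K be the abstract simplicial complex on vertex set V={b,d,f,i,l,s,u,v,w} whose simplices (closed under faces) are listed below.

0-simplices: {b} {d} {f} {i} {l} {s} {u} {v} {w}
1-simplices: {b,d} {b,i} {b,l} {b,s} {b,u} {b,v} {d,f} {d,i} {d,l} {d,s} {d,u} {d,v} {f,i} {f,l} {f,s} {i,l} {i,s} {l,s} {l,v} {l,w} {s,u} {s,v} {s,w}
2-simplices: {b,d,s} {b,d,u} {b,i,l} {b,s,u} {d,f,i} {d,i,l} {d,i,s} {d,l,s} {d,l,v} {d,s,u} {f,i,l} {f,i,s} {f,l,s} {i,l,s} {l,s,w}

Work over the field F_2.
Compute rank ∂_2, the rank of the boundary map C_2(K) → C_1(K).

rank∂_2=12

n_0=9 n_1=23 n_2=15  [Z2]
∂1: piv[bd,bi,bl,bs,bu,bv,df,lw] rk=8  ker:di,dl,ds,du,dv,fi,fl,fs,il,is,ls,lv,su,sv,sw
∂2: piv[bds,bdu,bil,bsu,dfi,dil,dis,dls,dlv,fil,fis,lsw] rk=12  ker:dsu,fls,ils
rk∂_2=12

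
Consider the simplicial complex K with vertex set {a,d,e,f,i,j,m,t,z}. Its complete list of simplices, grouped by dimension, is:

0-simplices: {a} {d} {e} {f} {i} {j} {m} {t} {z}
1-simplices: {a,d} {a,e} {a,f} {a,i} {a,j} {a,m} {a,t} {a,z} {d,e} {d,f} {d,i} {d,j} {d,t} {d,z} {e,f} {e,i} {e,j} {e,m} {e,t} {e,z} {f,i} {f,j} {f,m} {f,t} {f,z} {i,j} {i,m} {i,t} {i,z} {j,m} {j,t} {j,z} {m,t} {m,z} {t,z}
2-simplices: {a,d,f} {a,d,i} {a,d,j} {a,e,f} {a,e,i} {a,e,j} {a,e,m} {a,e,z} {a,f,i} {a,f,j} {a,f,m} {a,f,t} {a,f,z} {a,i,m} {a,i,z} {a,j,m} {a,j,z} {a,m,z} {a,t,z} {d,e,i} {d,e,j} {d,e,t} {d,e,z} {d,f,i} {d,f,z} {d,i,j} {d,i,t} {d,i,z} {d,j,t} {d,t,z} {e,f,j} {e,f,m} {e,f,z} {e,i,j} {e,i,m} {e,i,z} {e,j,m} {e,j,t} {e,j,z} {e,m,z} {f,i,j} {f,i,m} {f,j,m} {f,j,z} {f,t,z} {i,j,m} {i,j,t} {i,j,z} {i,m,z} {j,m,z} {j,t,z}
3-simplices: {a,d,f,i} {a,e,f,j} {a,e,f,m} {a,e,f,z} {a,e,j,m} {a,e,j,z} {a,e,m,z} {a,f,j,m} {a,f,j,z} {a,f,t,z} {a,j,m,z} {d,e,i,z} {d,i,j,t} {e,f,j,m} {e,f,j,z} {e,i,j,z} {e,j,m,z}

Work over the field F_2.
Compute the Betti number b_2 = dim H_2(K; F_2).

n_0=9 n_1=35 n_2=51 n_3=17  [Z2]
∂1: piv[ad,ae,af,ai,aj,am,at,az] rk=8  ker:de,df,di,dj,dt,dz,ef,ei,ej,em,et,ez,fi,fj,fm,ft,fz,ij,im,it,iz,jm,jt,jz,mt,mz,tz
∂2: piv[adf,adi,adj,aef,aei,aej,aem,aez,afi,afj,afm,aft,afz,aim,aiz,ajm,ajz,amz,atz,dei,det,dez,dij,dit,djt,dtz] rk=26  ker:dej,dfi,dfz,diz,efj,efm,efz,eij,eim,eiz,ejm,ejt,ejz,emz,fij,fim,fjm,fjz,ftz,ijm,ijt,ijz,imz,jmz,jtz
∂3: piv[adfi,aefj,aefm,aefz,aejm,aejz,aemz,afjm,afjz,aftz,ajmz,deiz,dijt,eijz] rk=14  ker:efjm,efjz,ejmz
b_2=(51−26)−14=11

b_2=11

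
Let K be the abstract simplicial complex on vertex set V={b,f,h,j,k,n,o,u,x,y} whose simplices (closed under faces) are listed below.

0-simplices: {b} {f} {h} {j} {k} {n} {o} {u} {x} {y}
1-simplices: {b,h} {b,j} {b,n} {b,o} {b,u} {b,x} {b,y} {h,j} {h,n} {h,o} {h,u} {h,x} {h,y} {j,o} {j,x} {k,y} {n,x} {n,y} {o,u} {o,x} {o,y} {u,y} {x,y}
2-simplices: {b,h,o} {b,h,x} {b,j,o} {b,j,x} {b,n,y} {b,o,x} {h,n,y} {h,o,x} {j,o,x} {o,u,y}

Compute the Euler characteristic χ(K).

χ(K)=-3

n_0=10 n_1=23 n_2=10
χ=+10−23+10=-3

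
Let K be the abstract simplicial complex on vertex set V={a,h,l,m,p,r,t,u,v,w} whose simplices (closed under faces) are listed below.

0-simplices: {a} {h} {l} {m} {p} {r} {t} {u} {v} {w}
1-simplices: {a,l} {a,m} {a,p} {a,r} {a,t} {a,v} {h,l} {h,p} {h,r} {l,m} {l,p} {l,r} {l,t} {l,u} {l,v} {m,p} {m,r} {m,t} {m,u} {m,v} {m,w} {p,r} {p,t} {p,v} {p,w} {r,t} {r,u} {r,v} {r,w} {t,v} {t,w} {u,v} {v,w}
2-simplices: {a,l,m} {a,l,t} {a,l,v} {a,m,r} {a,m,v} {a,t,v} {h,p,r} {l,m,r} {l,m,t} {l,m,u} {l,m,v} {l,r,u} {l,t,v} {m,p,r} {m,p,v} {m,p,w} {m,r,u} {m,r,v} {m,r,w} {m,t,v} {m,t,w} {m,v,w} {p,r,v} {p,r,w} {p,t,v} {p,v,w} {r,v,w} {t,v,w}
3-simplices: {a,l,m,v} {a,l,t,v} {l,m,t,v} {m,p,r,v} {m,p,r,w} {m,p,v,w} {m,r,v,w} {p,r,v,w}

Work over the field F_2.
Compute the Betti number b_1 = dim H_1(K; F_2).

b_1=5

n_0=10 n_1=33 n_2=28 n_3=8  [Z2]
∂1: piv[al,am,ap,ar,at,av,hl,lu,mw] rk=9  ker:hp,hr,lm,lp,lr,lt,lv,mp,mr,mt,mu,mv,pr,pt,pv,pw,rt,ru,rv,rw,tv,tw,uv,vw
∂2: piv[alm,alt,alv,amr,amv,atv,hpr,lmr,lmt,lmu,lru,mpr,mpv,mpw,mrv,mrw,mtw,mvw,ptv] rk=19  ker:lmv,ltv,mru,mtv,prv,prw,pvw,rvw,tvw
∂3: piv[almv,altv,lmtv,mprv,mprw,mpvw,mrvw] rk=7  ker:prvw
b_1=(33−9)−19=5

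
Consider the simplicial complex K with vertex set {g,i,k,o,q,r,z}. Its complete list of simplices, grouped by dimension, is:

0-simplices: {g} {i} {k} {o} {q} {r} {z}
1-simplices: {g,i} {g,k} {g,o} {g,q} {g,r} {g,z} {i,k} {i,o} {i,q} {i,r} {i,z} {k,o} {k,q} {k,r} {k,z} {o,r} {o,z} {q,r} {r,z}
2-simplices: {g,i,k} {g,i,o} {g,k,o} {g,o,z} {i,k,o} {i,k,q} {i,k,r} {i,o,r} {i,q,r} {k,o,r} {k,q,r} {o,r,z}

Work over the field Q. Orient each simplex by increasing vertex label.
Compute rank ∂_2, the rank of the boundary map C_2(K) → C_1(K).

n_0=7 n_1=19 n_2=12  [Q]
∂1: piv[gi,gk,go,gq,gr,gz] rk=6  ker:ik,io,iq,ir,iz,ko,kq,kr,kz,or,oz,qr,rz
∂2: piv[gik,gio,gko,goz,ikq,ikr,ior,iqr,orz] rk=9  ker:iko,kor,kqr
rk∂_2=9

rank∂_2=9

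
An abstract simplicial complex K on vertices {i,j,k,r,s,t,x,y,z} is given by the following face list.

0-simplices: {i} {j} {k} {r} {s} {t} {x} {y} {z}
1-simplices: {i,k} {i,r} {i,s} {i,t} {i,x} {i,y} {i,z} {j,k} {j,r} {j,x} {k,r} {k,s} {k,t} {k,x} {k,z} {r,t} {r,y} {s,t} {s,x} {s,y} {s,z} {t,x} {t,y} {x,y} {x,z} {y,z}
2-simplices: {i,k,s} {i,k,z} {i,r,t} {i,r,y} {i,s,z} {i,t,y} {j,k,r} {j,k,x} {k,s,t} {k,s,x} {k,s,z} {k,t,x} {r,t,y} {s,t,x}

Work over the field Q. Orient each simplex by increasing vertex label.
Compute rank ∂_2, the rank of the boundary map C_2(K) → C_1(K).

rank∂_2=11

n_0=9 n_1=26 n_2=14  [Q]
∂1: piv[ik,ir,is,it,ix,iy,iz,jk] rk=8  ker:jr,jx,kr,ks,kt,kx,kz,rt,ry,st,sx,sy,sz,tx,ty,xy,xz,yz
∂2: piv[iks,ikz,irt,iry,isz,ity,jkr,jkx,kst,ksx,ktx] rk=11  ker:ksz,rty,stx
rk∂_2=11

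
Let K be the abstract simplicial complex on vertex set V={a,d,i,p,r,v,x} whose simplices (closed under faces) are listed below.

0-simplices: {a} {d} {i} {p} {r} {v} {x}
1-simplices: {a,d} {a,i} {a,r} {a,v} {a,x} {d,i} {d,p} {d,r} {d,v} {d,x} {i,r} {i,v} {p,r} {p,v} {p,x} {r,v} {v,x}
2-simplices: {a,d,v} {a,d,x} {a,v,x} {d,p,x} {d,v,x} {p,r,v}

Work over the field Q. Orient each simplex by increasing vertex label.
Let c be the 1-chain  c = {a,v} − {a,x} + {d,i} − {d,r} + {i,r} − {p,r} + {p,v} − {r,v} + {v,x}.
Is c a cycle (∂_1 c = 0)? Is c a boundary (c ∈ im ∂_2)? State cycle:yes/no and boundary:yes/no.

cycle:yes boundary:no

n_0=7 n_1=17 n_2=6  [Q]
∂1: piv[ad,ai,ar,av,ax,dp] rk=6  ker:di,dr,dv,dx,ir,iv,pr,pv,px,rv,vx
∂2: piv[adv,adx,avx,dpx,prv] rk=5  ker:dvx
∂1c = 0
c vs im∂2: residual ≠ 0 ⇒ not boundary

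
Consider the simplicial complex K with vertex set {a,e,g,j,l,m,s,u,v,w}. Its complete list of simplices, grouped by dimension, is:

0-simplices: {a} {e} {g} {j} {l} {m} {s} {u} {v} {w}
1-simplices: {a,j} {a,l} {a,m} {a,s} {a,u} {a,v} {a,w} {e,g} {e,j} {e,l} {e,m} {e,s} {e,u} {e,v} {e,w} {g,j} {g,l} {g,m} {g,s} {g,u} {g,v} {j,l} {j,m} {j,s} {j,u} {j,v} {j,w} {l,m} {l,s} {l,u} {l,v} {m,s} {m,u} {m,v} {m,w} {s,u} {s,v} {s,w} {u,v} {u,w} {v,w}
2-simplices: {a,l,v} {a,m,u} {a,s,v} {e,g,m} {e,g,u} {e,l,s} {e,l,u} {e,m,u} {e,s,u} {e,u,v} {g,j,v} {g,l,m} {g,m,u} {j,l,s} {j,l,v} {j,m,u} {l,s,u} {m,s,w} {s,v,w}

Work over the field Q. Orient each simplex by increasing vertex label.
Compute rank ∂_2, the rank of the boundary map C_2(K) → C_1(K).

n_0=10 n_1=41 n_2=19  [Q]
∂1: piv[aj,al,am,as,au,av,aw,eg,ej] rk=9  ker:el,em,es,eu,ev,ew,gj,gl,gm,gs,gu,gv,jl,jm,js,ju,jv,jw,lm,ls,lu,lv,ms,mu,mv,mw,su,sv,sw,uv,uw,vw
∂2: piv[alv,amu,asv,egm,egu,els,elu,emu,esu,euv,gjv,glm,jls,jlv,jmu,msw,svw] rk=17  ker:gmu,lsu
rk∂_2=17

rank∂_2=17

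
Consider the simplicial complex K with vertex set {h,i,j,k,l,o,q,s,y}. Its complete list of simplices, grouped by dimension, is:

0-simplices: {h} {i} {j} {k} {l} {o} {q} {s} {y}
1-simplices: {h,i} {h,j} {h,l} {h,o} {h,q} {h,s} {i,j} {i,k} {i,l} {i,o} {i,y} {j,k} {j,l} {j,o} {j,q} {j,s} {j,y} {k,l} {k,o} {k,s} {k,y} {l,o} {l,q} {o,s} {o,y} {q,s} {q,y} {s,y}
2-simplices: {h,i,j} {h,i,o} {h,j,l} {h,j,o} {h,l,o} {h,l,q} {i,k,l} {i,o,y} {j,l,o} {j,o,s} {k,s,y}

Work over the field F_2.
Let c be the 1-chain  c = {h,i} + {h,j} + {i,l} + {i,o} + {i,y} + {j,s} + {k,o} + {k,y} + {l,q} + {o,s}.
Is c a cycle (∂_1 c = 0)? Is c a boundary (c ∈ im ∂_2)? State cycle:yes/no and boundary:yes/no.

n_0=9 n_1=28 n_2=11  [Z2]
∂1: piv[hi,hj,hl,ho,hq,hs,ik,iy] rk=8  ker:ij,il,io,jk,jl,jo,jq,js,jy,kl,ko,ks,ky,lo,lq,os,oy,qs,qy,sy
∂2: piv[hij,hio,hjl,hjo,hlo,hlq,ikl,ioy,jos,ksy] rk=10  ker:jlo
∂1c = {o} + {q}

cycle:no boundary:no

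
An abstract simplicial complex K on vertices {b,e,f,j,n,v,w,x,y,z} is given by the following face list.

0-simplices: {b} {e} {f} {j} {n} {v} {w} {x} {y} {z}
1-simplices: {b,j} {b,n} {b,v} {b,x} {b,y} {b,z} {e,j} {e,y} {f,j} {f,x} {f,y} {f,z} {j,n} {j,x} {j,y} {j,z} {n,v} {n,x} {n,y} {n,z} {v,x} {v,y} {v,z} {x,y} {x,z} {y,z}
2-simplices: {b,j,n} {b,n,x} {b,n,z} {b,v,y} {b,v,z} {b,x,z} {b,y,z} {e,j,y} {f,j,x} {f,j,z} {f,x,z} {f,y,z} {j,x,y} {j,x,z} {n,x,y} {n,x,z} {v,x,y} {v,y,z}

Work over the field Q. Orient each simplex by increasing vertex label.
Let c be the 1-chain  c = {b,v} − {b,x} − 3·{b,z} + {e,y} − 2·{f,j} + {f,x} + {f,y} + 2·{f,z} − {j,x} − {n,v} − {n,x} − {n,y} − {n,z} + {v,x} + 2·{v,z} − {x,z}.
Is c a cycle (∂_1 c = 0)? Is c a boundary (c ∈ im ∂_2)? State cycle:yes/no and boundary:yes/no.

cycle:no boundary:no

n_0=10 n_1=26 n_2=18  [Q]
∂1: piv[bj,bn,bv,bx,by,bz,ej,fj] rk=8  ker:ey,fx,fy,fz,jn,jx,jy,jz,nv,nx,ny,nz,vx,vy,vz,xy,xz,yz
∂2: piv[bjn,bnx,bnz,bvy,bvz,bxz,byz,ejy,fjx,fjz,fxz,fyz,jxy,nxy,vxy] rk=15  ker:jxz,nxz,vyz
∂1c = 3·{b} − {e} − 2·{f} − {j} + 4·{n} − 3·{v} + {y} − {z}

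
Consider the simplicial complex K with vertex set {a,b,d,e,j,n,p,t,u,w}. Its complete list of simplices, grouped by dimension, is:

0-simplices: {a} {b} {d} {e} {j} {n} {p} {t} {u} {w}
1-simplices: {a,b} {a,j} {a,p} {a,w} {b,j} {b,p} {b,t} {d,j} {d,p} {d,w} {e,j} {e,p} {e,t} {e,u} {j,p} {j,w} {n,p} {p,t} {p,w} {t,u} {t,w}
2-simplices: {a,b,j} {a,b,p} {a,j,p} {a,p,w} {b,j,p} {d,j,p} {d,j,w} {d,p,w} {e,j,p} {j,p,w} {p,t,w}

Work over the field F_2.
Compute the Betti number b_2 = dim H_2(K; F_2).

n_0=10 n_1=21 n_2=11  [Z2]
∂1: piv[ab,aj,ap,aw,bt,dj,ej,eu,np] rk=9  ker:bj,bp,dp,dw,ep,et,jp,jw,pt,pw,tu,tw
∂2: piv[abj,abp,ajp,apw,djp,djw,dpw,ejp,ptw] rk=9  ker:bjp,jpw
b_2=(11−9)−0=2

b_2=2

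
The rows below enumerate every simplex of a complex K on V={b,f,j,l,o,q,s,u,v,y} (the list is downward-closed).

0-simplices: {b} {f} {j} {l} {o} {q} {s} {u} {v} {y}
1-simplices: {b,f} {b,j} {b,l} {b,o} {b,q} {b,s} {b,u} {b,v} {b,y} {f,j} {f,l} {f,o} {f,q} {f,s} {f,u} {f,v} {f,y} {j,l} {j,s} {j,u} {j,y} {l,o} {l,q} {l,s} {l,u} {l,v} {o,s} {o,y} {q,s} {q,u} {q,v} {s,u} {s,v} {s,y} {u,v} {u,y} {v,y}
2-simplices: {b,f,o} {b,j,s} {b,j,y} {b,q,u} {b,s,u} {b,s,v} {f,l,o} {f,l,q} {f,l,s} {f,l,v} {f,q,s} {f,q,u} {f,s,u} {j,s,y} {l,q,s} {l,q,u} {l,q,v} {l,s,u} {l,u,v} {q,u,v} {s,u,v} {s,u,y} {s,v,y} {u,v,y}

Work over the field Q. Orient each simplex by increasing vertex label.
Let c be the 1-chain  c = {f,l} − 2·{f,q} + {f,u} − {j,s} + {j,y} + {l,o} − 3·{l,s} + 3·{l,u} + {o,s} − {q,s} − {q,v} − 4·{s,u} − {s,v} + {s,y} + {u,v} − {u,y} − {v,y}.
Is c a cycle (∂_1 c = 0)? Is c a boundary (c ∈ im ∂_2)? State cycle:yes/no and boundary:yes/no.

n_0=10 n_1=37 n_2=24  [Q]
∂1: piv[bf,bj,bl,bo,bq,bs,bu,bv,by] rk=9  ker:fj,fl,fo,fq,fs,fu,fv,fy,jl,js,ju,jy,lo,lq,ls,lu,lv,os,oy,qs,qu,qv,su,sv,sy,uv,uy,vy
∂2: piv[bfo,bjs,bjy,bqu,bsu,bsv,flo,flq,fls,flv,fqs,fqu,fsu,jsy,lqu,lqv,luv,suv,suy,svy] rk=20  ker:lqs,lsu,quv,uvy
∂1c = 0
c vs im∂2: residual ≠ 0 ⇒ not boundary

cycle:yes boundary:no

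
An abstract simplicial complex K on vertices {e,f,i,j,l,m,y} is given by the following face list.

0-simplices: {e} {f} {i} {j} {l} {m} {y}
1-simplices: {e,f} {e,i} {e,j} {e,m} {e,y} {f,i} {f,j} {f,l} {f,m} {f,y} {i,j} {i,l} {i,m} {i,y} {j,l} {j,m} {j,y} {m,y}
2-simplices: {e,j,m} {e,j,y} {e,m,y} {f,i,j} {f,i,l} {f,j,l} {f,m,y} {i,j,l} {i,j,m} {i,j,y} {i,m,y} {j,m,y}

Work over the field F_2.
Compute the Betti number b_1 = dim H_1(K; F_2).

b_1=3

n_0=7 n_1=18 n_2=12  [Z2]
∂1: piv[ef,ei,ej,em,ey,fl] rk=6  ker:fi,fj,fm,fy,ij,il,im,iy,jl,jm,jy,my
∂2: piv[ejm,ejy,emy,fij,fil,fjl,fmy,ijm,ijy] rk=9  ker:ijl,imy,jmy
b_1=(18−6)−9=3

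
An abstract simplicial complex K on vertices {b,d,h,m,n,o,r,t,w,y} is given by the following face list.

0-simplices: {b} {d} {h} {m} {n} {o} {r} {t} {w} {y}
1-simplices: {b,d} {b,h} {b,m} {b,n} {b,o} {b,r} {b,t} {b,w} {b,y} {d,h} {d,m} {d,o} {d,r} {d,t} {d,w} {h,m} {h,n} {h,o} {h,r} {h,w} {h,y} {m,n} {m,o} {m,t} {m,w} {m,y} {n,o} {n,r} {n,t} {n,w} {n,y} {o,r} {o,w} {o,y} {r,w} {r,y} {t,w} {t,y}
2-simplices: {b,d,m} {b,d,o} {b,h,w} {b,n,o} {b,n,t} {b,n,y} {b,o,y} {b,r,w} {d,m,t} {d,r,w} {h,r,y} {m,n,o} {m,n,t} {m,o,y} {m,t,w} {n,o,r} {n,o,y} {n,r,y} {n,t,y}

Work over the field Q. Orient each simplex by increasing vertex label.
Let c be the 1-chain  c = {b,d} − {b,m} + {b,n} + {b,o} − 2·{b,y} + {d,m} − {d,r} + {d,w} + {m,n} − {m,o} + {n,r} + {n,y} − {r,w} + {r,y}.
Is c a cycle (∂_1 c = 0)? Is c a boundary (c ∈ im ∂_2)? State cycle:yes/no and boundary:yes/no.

n_0=10 n_1=38 n_2=19  [Q]
∂1: piv[bd,bh,bm,bn,bo,br,bt,bw,by] rk=9  ker:dh,dm,do,dr,dt,dw,hm,hn,ho,hr,hw,hy,mn,mo,mt,mw,my,no,nr,nt,nw,ny,or,ow,oy,rw,ry,tw,ty
∂2: piv[bdm,bdo,bhw,bno,bnt,bny,boy,brw,dmt,drw,hry,mno,mnt,moy,mtw,nor,nry,nty] rk=18  ker:noy
∂1c = 0
c vs im∂2: reduces to 0 ⇒ boundary

cycle:yes boundary:yes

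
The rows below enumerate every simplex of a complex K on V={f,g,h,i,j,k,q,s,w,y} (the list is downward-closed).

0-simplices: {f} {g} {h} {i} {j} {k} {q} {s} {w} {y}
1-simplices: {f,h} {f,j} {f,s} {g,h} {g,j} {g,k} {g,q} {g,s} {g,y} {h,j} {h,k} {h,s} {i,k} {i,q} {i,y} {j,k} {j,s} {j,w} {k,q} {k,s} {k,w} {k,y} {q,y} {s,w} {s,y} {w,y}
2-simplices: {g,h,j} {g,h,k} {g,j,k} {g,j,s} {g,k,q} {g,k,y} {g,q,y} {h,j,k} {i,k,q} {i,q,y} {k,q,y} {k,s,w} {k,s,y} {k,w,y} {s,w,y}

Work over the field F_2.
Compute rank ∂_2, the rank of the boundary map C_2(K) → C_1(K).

n_0=10 n_1=26 n_2=15  [Z2]
∂1: piv[fh,fj,fs,gh,gk,gq,gy,ik,jw] rk=9  ker:gj,gs,hj,hk,hs,iq,iy,jk,js,kq,ks,kw,ky,qy,sw,sy,wy
∂2: piv[ghj,ghk,gjk,gjs,gkq,gky,gqy,ikq,iqy,ksw,ksy,kwy] rk=12  ker:hjk,kqy,swy
rk∂_2=12

rank∂_2=12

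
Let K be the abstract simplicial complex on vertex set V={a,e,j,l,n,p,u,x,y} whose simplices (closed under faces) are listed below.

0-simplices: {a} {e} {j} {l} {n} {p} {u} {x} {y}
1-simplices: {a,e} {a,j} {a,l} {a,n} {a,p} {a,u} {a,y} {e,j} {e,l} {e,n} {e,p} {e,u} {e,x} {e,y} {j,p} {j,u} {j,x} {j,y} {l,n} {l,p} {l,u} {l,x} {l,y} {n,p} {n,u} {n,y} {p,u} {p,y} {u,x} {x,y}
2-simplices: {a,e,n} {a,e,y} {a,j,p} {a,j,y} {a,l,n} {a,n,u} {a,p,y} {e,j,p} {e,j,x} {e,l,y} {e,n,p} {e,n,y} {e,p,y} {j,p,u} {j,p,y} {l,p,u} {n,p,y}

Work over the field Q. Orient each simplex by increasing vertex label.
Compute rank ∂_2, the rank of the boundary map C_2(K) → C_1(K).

n_0=9 n_1=30 n_2=17  [Q]
∂1: piv[ae,aj,al,an,ap,au,ay,ex] rk=8  ker:ej,el,en,ep,eu,ey,jp,ju,jx,jy,ln,lp,lu,lx,ly,np,nu,ny,pu,py,ux,xy
∂2: piv[aen,aey,ajp,ajy,aln,anu,apy,ejp,ejx,ely,enp,eny,epy,jpu,lpu] rk=15  ker:jpy,npy
rk∂_2=15

rank∂_2=15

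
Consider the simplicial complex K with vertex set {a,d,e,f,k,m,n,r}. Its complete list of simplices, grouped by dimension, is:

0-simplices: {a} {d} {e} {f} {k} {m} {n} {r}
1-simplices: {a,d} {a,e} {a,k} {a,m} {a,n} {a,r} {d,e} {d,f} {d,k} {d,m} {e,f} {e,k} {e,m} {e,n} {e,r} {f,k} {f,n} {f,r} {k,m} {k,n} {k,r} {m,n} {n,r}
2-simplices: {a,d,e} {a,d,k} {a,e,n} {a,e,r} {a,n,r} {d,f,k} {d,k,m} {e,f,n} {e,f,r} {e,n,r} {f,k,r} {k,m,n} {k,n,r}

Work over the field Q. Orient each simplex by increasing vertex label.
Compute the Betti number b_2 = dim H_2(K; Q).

n_0=8 n_1=23 n_2=13  [Q]
∂1: piv[ad,ae,ak,am,an,ar,df] rk=7  ker:de,dk,dm,ef,ek,em,en,er,fk,fn,fr,km,kn,kr,mn,nr
∂2: piv[ade,adk,aen,aer,anr,dfk,dkm,efn,efr,fkr,kmn,knr] rk=12  ker:enr
b_2=(13−12)−0=1

b_2=1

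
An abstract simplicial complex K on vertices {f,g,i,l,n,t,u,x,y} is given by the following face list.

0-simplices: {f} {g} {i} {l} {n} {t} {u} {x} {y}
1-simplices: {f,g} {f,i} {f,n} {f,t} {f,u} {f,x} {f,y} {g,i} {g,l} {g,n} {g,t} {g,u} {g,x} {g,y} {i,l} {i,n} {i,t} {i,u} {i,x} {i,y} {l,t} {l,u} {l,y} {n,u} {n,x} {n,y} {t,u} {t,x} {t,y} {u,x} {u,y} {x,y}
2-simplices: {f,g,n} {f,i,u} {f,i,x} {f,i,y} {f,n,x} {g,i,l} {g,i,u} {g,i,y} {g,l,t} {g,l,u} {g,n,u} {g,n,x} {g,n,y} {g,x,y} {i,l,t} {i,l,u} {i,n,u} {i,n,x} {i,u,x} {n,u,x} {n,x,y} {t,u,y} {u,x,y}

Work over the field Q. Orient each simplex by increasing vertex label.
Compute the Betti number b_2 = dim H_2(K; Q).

b_2=3

n_0=9 n_1=32 n_2=23  [Q]
∂1: piv[fg,fi,fn,ft,fu,fx,fy,gl] rk=8  ker:gi,gn,gt,gu,gx,gy,il,in,it,iu,ix,iy,lt,lu,ly,nu,nx,ny,tu,tx,ty,ux,uy,xy
∂2: piv[fgn,fiu,fix,fiy,fnx,gil,giu,giy,glt,glu,gnu,gnx,gny,gxy,ilt,inu,inx,iux,tuy,uxy] rk=20  ker:ilu,nux,nxy
b_2=(23−20)−0=3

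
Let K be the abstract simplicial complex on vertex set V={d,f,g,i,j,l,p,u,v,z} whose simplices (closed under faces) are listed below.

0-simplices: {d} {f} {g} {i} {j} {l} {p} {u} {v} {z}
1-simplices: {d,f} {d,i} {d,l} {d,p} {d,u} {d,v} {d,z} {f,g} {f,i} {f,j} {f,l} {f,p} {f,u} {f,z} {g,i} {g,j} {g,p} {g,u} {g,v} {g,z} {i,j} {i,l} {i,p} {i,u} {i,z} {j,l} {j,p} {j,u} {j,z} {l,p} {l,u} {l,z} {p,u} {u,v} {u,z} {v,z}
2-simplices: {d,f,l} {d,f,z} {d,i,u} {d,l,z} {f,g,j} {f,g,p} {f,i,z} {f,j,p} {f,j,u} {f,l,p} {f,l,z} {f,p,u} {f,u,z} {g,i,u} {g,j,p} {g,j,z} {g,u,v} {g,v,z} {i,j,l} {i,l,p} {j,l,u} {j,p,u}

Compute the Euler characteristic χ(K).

n_0=10 n_1=36 n_2=22
χ=+10−36+22=-4

χ(K)=-4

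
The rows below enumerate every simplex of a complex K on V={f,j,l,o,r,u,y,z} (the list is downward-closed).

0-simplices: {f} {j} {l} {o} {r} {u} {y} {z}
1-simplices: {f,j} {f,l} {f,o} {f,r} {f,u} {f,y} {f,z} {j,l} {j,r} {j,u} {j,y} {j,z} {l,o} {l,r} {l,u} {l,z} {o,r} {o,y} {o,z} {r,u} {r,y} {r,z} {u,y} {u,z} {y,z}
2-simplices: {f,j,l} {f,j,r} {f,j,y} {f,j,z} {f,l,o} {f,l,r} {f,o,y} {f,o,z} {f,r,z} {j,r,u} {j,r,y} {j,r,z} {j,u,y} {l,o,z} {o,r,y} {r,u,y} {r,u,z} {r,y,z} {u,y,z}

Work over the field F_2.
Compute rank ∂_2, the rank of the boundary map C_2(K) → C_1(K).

n_0=8 n_1=25 n_2=19  [Z2]
∂1: piv[fj,fl,fo,fr,fu,fy,fz] rk=7  ker:jl,jr,ju,jy,jz,lo,lr,lu,lz,or,oy,oz,ru,ry,rz,uy,uz,yz
∂2: piv[fjl,fjr,fjy,fjz,flo,flr,foy,foz,frz,jru,jry,juy,loz,ory,ruz,ryz] rk=16  ker:jrz,ruy,uyz
rk∂_2=16

rank∂_2=16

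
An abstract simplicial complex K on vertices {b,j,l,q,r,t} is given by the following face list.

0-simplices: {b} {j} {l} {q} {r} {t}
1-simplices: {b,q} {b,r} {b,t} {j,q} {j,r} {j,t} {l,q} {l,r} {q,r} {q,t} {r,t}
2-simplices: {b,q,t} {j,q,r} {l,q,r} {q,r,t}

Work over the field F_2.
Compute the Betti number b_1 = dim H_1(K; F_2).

b_1=2

n_0=6 n_1=11 n_2=4  [Z2]
∂1: piv[bq,br,bt,jq,lq] rk=5  ker:jr,jt,lr,qr,qt,rt
∂2: piv[bqt,jqr,lqr,qrt] rk=4
b_1=(11−5)−4=2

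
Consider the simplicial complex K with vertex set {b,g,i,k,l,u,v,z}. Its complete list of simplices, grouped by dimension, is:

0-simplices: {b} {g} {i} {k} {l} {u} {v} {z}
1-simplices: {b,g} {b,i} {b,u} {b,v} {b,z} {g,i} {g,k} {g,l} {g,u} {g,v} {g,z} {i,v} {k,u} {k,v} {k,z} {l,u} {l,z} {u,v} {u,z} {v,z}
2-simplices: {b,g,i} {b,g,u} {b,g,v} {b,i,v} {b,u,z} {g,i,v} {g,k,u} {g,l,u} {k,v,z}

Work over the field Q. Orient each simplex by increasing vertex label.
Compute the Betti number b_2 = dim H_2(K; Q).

n_0=8 n_1=20 n_2=9  [Q]
∂1: piv[bg,bi,bu,bv,bz,gk,gl] rk=7  ker:gi,gu,gv,gz,iv,ku,kv,kz,lu,lz,uv,uz,vz
∂2: piv[bgi,bgu,bgv,biv,buz,gku,glu,kvz] rk=8  ker:giv
b_2=(9−8)−0=1

b_2=1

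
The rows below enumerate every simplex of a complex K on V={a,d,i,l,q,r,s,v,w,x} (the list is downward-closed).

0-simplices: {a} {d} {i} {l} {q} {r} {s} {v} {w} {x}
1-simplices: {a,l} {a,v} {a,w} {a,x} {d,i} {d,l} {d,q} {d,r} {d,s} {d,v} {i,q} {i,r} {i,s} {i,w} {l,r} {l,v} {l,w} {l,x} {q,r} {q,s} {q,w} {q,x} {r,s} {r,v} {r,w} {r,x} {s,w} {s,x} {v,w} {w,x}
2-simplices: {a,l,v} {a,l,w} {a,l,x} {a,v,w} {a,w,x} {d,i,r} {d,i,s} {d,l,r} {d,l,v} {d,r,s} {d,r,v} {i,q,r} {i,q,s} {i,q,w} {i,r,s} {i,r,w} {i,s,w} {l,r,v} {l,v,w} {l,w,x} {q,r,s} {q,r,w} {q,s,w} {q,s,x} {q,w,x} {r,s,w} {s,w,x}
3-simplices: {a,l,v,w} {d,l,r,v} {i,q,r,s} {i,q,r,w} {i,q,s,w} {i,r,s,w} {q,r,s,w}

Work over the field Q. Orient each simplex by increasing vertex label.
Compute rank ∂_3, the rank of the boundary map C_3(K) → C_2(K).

rank∂_3=6

n_0=10 n_1=30 n_2=27 n_3=7  [Q]
∂1: piv[al,av,aw,ax,di,dl,dq,dr,ds] rk=9  ker:dv,iq,ir,is,iw,lr,lv,lw,lx,qr,qs,qw,qx,rs,rv,rw,rx,sw,sx,vw,wx
∂2: piv[alv,alw,alx,avw,awx,dir,dis,dlr,dlv,drs,drv,iqr,iqs,iqw,irw,isw,qsx,qwx] rk=18  ker:irs,lrv,lvw,lwx,qrs,qrw,qsw,rsw,swx
∂3: piv[alvw,dlrv,iqrs,iqrw,iqsw,irsw] rk=6  ker:qrsw
rk∂_3=6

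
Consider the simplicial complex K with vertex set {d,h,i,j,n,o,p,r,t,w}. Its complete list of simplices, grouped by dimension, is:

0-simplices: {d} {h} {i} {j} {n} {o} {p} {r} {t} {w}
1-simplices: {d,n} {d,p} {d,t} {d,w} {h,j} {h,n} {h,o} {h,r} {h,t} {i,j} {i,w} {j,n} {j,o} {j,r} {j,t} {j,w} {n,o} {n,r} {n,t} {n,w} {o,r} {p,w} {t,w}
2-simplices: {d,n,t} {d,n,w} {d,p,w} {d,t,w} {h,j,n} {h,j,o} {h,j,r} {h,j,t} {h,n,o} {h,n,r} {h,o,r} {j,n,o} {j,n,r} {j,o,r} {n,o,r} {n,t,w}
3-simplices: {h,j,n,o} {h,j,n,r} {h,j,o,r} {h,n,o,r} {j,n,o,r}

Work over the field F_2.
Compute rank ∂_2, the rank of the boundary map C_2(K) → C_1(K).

rank∂_2=11

n_0=10 n_1=23 n_2=16 n_3=5  [Z2]
∂1: piv[dn,dp,dt,dw,hj,hn,ho,hr,ij] rk=9  ker:ht,iw,jn,jo,jr,jt,jw,no,nr,nt,nw,or,pw,tw
∂2: piv[dnt,dnw,dpw,dtw,hjn,hjo,hjr,hjt,hno,hnr,hor] rk=11  ker:jno,jnr,jor,nor,ntw
∂3: piv[hjno,hjnr,hjor,hnor] rk=4  ker:jnor
rk∂_2=11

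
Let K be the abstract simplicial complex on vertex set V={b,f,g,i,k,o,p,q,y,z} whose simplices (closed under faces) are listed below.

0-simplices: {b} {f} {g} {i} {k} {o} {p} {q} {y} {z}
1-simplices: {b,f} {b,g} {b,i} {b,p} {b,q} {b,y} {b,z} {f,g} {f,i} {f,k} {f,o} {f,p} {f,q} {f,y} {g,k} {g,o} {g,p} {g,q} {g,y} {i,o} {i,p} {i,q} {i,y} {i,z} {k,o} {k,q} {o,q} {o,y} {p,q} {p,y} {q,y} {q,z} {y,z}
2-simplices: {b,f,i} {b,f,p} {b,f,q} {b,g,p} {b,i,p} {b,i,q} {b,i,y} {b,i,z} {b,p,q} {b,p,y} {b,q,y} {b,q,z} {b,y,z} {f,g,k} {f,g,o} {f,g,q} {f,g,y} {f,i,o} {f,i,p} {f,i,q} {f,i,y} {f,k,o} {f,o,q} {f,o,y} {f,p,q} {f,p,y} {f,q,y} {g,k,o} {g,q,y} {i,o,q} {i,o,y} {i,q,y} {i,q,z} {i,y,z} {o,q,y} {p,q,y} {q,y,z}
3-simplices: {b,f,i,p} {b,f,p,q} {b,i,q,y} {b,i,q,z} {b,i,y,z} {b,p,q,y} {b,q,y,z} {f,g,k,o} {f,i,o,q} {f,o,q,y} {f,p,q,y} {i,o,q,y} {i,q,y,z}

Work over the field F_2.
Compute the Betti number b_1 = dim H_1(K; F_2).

n_0=10 n_1=33 n_2=37 n_3=13  [Z2]
∂1: piv[bf,bg,bi,bp,bq,by,bz,fk,fo] rk=9  ker:fg,fi,fp,fq,fy,gk,go,gp,gq,gy,io,ip,iq,iy,iz,ko,kq,oq,oy,pq,py,qy,qz,yz
∂2: piv[bfi,bfp,bfq,bgp,bip,biq,biy,biz,bpq,bpy,bqy,bqz,byz,fgk,fgo,fgq,fgy,fio,fiy,fko,foq,foy] rk=22  ker:fip,fiq,fpq,fpy,fqy,gko,gqy,ioq,ioy,iqy,iqz,iyz,oqy,pqy,qyz
∂3: piv[bfip,bfpq,biqy,biqz,biyz,bpqy,bqyz,fgko,fioq,foqy,fpqy,ioqy] rk=12  ker:iqyz
b_1=(33−9)−22=2

b_1=2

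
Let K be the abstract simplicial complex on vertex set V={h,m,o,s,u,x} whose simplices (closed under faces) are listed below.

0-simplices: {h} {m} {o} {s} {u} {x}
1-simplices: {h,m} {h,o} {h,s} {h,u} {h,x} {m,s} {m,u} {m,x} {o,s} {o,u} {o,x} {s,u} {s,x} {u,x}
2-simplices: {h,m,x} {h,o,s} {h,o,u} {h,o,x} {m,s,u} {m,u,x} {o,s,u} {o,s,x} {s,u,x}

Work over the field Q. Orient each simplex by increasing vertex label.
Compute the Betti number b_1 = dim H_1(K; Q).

n_0=6 n_1=14 n_2=9  [Q]
∂1: piv[hm,ho,hs,hu,hx] rk=5  ker:ms,mu,mx,os,ou,ox,su,sx,ux
∂2: piv[hmx,hos,hou,hox,msu,mux,osu,osx,sux] rk=9
b_1=(14−5)−9=0

b_1=0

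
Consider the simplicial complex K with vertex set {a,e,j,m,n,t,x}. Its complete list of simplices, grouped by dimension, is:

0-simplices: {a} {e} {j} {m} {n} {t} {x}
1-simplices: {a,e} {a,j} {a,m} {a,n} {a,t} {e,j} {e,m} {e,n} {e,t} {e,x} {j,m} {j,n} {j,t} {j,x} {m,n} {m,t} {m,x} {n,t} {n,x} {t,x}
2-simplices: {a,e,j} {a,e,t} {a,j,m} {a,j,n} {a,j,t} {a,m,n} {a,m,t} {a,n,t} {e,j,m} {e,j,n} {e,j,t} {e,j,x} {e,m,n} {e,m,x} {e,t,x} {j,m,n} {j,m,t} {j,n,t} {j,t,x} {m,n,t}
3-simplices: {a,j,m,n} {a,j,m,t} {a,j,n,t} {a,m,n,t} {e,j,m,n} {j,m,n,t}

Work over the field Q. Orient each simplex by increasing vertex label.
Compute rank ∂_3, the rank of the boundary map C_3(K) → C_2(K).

n_0=7 n_1=20 n_2=20 n_3=6  [Q]
∂1: piv[ae,aj,am,an,at,ex] rk=6  ker:ej,em,en,et,jm,jn,jt,jx,mn,mt,mx,nt,nx,tx
∂2: piv[aej,aet,ajm,ajn,ajt,amn,amt,ant,ejm,ejn,ejx,emx,etx] rk=13  ker:ejt,emn,jmn,jmt,jnt,jtx,mnt
∂3: piv[ajmn,ajmt,ajnt,amnt,ejmn] rk=5  ker:jmnt
rk∂_3=5

rank∂_3=5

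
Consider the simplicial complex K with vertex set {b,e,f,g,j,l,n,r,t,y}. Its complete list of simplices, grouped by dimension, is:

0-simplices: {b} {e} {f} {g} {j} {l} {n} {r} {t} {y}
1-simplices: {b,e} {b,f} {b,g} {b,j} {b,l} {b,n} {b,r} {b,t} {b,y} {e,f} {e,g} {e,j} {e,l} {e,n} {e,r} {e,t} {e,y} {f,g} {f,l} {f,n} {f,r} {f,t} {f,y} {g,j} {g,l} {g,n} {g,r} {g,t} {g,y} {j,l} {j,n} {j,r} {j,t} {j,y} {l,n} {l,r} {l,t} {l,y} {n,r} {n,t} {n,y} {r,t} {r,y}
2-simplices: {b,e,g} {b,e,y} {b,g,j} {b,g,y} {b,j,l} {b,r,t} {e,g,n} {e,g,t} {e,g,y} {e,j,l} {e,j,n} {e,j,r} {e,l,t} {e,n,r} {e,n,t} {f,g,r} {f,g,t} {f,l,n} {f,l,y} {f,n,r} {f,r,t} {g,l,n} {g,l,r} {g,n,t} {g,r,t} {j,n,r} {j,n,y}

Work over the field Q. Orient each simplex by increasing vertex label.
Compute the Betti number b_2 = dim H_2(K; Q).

n_0=10 n_1=43 n_2=27  [Q]
∂1: piv[be,bf,bg,bj,bl,bn,br,bt,by] rk=9  ker:ef,eg,ej,el,en,er,et,ey,fg,fl,fn,fr,ft,fy,gj,gl,gn,gr,gt,gy,jl,jn,jr,jt,jy,ln,lr,lt,ly,nr,nt,ny,rt,ry
∂2: piv[beg,bey,bgj,bgy,bjl,brt,egn,egt,ejl,ejn,ejr,elt,enr,ent,fgr,fgt,fln,fly,fnr,frt,gln,glr,jny] rk=23  ker:egy,gnt,grt,jnr
b_2=(27−23)−0=4

b_2=4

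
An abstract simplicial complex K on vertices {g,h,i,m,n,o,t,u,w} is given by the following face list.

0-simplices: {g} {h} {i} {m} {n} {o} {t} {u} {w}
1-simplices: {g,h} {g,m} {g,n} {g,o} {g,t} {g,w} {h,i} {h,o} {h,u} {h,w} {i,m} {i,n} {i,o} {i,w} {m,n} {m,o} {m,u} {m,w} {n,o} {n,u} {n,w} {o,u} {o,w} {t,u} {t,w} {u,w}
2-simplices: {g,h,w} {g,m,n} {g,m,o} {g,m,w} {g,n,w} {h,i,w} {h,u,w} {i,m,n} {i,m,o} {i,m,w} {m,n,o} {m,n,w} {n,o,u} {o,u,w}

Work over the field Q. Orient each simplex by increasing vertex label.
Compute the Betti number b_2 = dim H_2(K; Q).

n_0=9 n_1=26 n_2=14  [Q]
∂1: piv[gh,gm,gn,go,gt,gw,hi,hu] rk=8  ker:ho,hw,im,in,io,iw,mn,mo,mu,mw,no,nu,nw,ou,ow,tu,tw,uw
∂2: piv[ghw,gmn,gmo,gmw,gnw,hiw,huw,imn,imo,imw,mno,nou,ouw] rk=13  ker:mnw
b_2=(14−13)−0=1

b_2=1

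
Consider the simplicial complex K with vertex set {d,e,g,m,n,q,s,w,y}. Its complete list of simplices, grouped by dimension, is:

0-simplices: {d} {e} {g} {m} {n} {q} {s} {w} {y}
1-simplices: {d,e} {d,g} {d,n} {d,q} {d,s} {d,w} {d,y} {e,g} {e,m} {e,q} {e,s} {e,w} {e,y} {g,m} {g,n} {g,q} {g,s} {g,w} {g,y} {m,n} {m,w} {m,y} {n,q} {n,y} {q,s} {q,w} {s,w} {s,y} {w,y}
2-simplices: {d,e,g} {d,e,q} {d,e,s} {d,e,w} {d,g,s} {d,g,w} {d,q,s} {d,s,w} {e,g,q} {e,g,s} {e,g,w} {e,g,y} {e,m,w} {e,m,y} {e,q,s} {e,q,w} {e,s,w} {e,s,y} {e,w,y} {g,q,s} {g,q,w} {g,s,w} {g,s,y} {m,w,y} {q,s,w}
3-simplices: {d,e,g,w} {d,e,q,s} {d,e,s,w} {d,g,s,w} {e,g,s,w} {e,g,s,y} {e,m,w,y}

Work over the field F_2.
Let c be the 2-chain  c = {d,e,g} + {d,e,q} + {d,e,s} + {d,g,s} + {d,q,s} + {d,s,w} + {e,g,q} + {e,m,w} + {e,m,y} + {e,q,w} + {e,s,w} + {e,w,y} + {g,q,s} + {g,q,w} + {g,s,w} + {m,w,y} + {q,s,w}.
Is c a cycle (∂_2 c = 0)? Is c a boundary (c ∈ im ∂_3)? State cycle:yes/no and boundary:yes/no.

n_0=9 n_1=29 n_2=25 n_3=7  [Z2]
∂1: piv[de,dg,dn,dq,ds,dw,dy,em] rk=8  ker:eg,eq,es,ew,ey,gm,gn,gq,gs,gw,gy,mn,mw,my,nq,ny,qs,qw,sw,sy,wy
∂2: piv[deg,deq,des,dew,dgs,dgw,dqs,dsw,egq,egy,emw,emy,eqw,esy,ewy] rk=15  ker:egs,egw,eqs,esw,gqs,gqw,gsw,gsy,mwy,qsw
∂3: piv[degw,deqs,desw,dgsw,egsw,egsy,emwy] rk=7
∂2c = {d,e} + {d,w} + {e,q} + {g,q} + {g,s} + {q,s} + {q,w}

cycle:no boundary:no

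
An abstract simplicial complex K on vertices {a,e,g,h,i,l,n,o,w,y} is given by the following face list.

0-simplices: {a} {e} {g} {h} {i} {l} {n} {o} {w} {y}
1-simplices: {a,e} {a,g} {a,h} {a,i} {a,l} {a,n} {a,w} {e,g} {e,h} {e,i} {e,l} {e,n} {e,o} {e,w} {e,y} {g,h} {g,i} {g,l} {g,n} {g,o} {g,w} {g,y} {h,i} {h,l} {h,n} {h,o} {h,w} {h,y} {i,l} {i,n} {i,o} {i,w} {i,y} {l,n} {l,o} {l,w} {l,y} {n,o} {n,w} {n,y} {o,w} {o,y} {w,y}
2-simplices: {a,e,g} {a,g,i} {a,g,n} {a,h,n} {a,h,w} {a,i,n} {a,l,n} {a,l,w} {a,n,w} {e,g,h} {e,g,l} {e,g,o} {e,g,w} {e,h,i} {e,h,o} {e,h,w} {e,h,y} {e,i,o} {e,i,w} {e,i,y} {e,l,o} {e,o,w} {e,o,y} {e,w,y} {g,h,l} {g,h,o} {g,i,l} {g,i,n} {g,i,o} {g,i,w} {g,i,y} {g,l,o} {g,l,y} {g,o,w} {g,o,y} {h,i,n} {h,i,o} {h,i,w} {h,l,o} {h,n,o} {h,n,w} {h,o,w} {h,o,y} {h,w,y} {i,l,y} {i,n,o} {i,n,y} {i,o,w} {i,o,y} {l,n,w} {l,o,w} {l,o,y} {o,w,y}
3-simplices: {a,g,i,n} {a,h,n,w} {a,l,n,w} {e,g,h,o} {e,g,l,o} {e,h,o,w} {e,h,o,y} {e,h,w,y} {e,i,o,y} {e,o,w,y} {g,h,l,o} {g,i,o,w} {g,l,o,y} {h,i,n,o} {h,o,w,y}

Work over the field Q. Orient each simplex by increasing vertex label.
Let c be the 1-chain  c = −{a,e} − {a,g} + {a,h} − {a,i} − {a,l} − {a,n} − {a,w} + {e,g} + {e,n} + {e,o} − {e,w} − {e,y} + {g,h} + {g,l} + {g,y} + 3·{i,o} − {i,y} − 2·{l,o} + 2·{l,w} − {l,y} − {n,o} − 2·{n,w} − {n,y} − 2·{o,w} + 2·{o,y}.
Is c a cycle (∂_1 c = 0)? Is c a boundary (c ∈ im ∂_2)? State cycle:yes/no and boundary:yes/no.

n_0=10 n_1=43 n_2=53 n_3=15  [Q]
∂1: piv[ae,ag,ah,ai,al,an,aw,eo,ey] rk=9  ker:eg,eh,ei,el,en,ew,gh,gi,gl,gn,go,gw,gy,hi,hl,hn,ho,hw,hy,il,in,io,iw,iy,ln,lo,lw,ly,no,nw,ny,ow,oy,wy
∂2: piv[aeg,agi,agn,ahn,ahw,ain,aln,alw,anw,egh,egl,ego,egw,ehi,eho,ehw,ehy,eio,eiw,eiy,elo,eow,eoy,ewy,ghl,gil,gio,giy,gly,hin,hno,iny,low] rk=33  ker:gho,gin,giw,glo,gow,goy,hio,hiw,hlo,hnw,how,hoy,hwy,ily,ino,iow,ioy,lnw,loy,owy
∂3: piv[agin,ahnw,alnw,egho,eglo,ehow,ehoy,ehwy,eioy,eowy,ghlo,giow,gloy,hino] rk=14  ker:howy
∂1c = 5·{a} − 2·{e} − 3·{g} + 2·{h} − 3·{i} + {l} + 4·{n} + {o} − 4·{w} − {y}

cycle:no boundary:no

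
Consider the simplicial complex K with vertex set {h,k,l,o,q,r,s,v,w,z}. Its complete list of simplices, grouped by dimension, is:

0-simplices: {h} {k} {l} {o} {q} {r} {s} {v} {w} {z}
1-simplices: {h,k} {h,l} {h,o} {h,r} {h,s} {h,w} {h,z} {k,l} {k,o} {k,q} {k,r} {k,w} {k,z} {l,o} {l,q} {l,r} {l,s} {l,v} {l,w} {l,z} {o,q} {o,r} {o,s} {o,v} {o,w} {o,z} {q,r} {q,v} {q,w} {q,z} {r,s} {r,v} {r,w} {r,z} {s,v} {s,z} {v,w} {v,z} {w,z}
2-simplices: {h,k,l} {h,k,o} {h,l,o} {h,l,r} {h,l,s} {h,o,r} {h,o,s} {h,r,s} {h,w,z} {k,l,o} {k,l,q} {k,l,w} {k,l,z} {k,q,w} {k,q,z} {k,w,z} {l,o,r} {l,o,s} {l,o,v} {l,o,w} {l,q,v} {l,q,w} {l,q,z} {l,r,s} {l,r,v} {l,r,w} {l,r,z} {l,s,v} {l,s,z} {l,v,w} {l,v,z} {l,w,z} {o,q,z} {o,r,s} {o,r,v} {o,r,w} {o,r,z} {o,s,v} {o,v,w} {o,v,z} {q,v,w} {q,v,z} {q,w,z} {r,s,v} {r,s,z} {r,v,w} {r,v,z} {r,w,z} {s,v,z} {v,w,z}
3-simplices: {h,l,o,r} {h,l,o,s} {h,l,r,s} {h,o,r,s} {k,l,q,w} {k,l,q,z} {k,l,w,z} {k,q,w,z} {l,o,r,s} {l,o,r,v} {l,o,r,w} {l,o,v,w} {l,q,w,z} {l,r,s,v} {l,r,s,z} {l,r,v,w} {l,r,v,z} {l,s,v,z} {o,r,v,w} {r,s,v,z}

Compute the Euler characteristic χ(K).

χ(K)=1

n_0=10 n_1=39 n_2=50 n_3=20
χ=+10−39+50−20=1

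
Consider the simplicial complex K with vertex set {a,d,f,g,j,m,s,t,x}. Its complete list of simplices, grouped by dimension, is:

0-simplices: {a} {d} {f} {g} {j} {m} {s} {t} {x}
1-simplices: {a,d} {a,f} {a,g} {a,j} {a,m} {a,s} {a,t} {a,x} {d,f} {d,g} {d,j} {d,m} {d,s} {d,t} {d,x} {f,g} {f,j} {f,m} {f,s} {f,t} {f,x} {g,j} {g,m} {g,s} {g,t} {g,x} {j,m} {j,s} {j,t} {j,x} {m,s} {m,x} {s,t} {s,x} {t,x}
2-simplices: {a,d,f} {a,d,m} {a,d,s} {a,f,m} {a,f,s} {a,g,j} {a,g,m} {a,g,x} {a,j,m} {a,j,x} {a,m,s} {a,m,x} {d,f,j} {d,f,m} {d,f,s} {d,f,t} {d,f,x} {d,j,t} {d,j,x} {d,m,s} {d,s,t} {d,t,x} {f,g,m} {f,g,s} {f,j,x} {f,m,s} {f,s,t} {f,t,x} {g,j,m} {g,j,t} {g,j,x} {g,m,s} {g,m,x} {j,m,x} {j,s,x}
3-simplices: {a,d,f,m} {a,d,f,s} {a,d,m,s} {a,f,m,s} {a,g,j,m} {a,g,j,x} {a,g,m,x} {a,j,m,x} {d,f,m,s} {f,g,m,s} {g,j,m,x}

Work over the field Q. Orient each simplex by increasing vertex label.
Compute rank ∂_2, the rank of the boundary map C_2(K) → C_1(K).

rank∂_2=23

n_0=9 n_1=35 n_2=35 n_3=11  [Q]
∂1: piv[ad,af,ag,aj,am,as,at,ax] rk=8  ker:df,dg,dj,dm,ds,dt,dx,fg,fj,fm,fs,ft,fx,gj,gm,gs,gt,gx,jm,js,jt,jx,ms,mx,st,sx,tx
∂2: piv[adf,adm,ads,afm,afs,agj,agm,agx,ajm,ajx,ams,amx,dfj,dft,dfx,djt,djx,dst,dtx,fgm,fgs,gjt,jsx] rk=23  ker:dfm,dfs,dms,fjx,fms,fst,ftx,gjm,gjx,gms,gmx,jmx
∂3: piv[adfm,adfs,adms,afms,agjm,agjx,agmx,ajmx,fgms] rk=9  ker:dfms,gjmx
rk∂_2=23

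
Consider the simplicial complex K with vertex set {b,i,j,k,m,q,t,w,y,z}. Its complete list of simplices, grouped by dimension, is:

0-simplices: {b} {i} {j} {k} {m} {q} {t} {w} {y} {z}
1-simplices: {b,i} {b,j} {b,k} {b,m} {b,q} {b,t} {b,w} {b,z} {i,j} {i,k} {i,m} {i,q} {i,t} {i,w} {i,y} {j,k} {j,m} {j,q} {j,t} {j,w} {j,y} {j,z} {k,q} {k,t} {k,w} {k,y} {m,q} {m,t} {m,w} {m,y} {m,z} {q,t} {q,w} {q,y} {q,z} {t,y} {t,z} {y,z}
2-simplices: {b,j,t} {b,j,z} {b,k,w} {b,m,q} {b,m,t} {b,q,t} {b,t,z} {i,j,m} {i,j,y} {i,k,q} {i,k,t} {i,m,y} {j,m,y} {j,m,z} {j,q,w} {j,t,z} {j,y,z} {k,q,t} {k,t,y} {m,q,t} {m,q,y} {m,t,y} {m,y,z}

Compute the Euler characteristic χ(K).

χ(K)=-5

n_0=10 n_1=38 n_2=23
χ=+10−38+23=-5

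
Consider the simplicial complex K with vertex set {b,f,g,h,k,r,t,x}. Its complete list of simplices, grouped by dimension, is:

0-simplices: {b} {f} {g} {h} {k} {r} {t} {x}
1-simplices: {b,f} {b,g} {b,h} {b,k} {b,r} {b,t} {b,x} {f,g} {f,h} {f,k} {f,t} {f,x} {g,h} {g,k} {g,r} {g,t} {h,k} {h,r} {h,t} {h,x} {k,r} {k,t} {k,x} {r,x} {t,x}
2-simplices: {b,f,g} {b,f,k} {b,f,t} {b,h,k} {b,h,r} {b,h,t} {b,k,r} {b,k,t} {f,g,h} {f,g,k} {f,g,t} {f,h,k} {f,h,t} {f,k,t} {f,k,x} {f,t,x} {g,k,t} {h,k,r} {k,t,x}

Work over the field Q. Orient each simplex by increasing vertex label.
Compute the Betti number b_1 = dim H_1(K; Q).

b_1=4

n_0=8 n_1=25 n_2=19  [Q]
∂1: piv[bf,bg,bh,bk,br,bt,bx] rk=7  ker:fg,fh,fk,ft,fx,gh,gk,gr,gt,hk,hr,ht,hx,kr,kt,kx,rx,tx
∂2: piv[bfg,bfk,bft,bhk,bhr,bht,bkr,bkt,fgh,fgk,fgt,fhk,fkx,ftx] rk=14  ker:fht,fkt,gkt,hkr,ktx
b_1=(25−7)−14=4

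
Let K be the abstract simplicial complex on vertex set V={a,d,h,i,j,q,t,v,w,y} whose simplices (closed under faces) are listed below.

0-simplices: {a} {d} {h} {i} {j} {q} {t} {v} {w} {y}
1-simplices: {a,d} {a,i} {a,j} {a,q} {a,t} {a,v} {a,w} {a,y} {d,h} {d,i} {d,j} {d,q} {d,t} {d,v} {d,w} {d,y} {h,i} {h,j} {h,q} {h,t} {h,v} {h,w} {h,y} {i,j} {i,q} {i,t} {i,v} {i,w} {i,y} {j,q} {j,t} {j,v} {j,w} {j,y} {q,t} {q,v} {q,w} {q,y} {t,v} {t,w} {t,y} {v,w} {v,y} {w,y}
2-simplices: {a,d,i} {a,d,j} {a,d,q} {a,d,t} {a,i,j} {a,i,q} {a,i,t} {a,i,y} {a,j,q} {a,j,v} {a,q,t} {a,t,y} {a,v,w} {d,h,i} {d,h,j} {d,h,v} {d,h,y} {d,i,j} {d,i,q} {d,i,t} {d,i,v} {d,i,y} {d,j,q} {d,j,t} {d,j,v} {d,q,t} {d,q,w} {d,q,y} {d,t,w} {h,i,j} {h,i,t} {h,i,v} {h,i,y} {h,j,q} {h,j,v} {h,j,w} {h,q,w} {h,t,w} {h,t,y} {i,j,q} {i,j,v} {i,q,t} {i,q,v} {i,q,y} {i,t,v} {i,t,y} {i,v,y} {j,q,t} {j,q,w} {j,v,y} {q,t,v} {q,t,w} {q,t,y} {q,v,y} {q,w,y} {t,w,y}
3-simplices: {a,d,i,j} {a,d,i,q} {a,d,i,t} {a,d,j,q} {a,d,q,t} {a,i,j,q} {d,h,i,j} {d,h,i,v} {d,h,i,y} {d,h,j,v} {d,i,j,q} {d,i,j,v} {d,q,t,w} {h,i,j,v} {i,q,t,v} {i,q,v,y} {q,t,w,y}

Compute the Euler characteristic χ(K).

χ(K)=5

n_0=10 n_1=44 n_2=56 n_3=17
χ=+10−44+56−17=5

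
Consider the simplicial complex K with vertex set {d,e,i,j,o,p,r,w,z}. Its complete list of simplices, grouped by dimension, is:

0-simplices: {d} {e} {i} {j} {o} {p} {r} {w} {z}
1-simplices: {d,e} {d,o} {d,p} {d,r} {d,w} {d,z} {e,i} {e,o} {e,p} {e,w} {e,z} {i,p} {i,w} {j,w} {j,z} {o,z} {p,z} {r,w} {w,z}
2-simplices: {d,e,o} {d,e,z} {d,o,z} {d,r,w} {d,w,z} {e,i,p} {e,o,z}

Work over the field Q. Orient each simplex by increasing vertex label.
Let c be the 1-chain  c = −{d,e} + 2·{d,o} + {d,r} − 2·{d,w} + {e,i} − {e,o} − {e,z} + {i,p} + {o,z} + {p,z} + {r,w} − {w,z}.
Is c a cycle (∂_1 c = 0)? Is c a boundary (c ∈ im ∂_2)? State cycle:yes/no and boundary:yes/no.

n_0=9 n_1=19 n_2=7  [Q]
∂1: piv[de,do,dp,dr,dw,dz,ei,jw] rk=8  ker:eo,ep,ew,ez,ip,iw,jz,oz,pz,rw,wz
∂2: piv[deo,dez,doz,drw,dwz,eip] rk=6  ker:eoz
∂1c = 0
c vs im∂2: residual ≠ 0 ⇒ not boundary

cycle:yes boundary:no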